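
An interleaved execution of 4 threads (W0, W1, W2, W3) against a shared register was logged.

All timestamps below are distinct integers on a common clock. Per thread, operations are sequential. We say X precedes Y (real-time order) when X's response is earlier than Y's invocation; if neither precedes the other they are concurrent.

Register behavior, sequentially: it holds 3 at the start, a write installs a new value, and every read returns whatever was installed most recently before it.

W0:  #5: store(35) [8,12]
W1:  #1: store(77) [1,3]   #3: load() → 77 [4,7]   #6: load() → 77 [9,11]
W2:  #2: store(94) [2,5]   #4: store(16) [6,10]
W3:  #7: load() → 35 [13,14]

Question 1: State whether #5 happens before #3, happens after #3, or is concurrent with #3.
after

#5 spans [8,12], #3 spans [4,7]
resp(#3)=7 < inv(#5)=8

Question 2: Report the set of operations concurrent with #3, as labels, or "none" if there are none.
#2, #4

#3 runs from 4 to 7; window-overlapping ops are concurrent
#1 [1,3]: before
#2 [2,5]: concurrent
#4 [6,10]: concurrent
#5 [8,12]: after
#6 [9,11]: after
#7 [13,14]: after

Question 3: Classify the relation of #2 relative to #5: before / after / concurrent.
before

#2 spans [2,5], #5 spans [8,12]
resp(#2)=5 < inv(#5)=8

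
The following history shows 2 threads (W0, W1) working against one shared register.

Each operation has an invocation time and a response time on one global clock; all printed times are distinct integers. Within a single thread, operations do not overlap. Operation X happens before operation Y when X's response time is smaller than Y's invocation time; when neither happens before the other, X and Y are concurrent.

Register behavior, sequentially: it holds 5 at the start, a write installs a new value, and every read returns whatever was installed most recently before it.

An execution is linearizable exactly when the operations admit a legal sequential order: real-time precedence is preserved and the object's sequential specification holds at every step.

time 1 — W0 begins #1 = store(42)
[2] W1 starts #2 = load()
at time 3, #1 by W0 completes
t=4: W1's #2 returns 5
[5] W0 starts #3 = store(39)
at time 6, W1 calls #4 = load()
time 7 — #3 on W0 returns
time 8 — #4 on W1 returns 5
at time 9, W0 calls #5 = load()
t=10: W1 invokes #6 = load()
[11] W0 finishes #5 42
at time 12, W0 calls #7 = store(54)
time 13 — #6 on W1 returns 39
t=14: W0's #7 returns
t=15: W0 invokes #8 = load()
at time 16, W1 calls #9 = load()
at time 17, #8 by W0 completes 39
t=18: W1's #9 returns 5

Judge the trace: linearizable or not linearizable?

cut after 7 events: linearizable; cut after 8 events (#4 responds, time 8): not linearizable
all 4 real-time-respecting orders fail — 4 completed register operations, no legal replay
e.g. #1, #2, #3, #4: illegal at step 2, since #2 load() → 5 cannot apply there
e.g. #1, #2, #4, #3: illegal at step 2, since #2 load() → 5 cannot apply there

not linearizable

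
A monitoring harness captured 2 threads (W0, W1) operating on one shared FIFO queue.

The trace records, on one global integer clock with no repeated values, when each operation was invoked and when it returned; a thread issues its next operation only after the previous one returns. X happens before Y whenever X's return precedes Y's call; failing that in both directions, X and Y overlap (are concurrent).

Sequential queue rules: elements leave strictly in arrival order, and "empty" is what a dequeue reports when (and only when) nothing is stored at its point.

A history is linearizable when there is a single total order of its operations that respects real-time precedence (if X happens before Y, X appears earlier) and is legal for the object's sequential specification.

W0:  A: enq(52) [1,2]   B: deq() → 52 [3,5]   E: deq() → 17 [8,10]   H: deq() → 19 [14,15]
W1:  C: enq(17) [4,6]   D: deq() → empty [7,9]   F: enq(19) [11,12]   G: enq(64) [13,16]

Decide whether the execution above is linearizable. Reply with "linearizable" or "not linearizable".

linearizable

a witness: A, B, C, E, D, F, G, H
1. A enq(52), leaving queue <52>
2. B deq() → 52, leaving queue <>
3. C enq(17), leaving queue <17>
4. E deq() → 17, leaving queue <>
5. D deq() → empty, leaving queue <>
6. F enq(19), leaving queue <19>
7. G enq(64), leaving queue <19,64>
8. H deq() → 19, leaving queue <64>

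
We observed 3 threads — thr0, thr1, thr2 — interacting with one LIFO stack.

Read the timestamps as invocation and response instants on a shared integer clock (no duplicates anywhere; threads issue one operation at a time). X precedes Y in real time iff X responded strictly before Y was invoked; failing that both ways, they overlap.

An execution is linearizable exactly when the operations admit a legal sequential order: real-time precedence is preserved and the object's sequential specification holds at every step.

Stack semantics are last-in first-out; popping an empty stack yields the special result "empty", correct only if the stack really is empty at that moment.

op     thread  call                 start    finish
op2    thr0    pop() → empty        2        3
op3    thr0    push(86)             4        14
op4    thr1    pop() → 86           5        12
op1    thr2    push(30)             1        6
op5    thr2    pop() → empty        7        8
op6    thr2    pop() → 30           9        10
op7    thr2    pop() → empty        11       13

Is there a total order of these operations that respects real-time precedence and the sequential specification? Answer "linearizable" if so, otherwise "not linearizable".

not linearizable

through event 9 a valid linearization exists; event 10 (op6 responding at time 10) ends that
all 2 real-time-respecting orders fail — 4 completed LIFO stack operations, no legal replay
including or dropping the 2 pending operations (op3, op4) in any combination fails
one such order, op1, op2, op5, op6 (pending dropped), breaks at step 2 where op2 pop() → empty is illegal
one such order, op2, op1, op5, op6 (pending dropped), breaks at step 3 where op5 pop() → empty is illegal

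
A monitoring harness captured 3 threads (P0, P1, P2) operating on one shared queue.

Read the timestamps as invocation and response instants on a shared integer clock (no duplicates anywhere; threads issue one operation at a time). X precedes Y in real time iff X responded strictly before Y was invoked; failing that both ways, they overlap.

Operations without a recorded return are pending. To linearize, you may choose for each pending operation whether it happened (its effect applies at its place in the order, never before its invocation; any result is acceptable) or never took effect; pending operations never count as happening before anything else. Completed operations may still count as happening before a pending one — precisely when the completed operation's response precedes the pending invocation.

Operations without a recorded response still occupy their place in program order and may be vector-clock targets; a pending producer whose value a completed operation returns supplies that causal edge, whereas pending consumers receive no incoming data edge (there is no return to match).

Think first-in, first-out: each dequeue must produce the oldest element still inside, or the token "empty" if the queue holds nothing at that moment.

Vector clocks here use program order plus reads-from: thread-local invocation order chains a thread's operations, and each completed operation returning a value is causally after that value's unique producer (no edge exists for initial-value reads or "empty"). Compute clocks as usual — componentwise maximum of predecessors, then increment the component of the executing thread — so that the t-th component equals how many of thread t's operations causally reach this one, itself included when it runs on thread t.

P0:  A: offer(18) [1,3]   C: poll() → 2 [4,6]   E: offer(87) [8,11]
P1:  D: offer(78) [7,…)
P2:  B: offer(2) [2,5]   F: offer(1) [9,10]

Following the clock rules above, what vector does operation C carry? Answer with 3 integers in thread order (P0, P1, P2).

B, invoked 2, has no incoming edges; only P2's bump applies → (0, 0, 1)
D, invoked 7, has no incoming edges; only P1's bump applies → (0, 1, 0)
A, invoked 1, has no incoming edges; only P0's bump applies → (1, 0, 0)
invoked at 9, F merges VC(B)=(0, 0, 1) and bumps P2's slot → (0, 0, 2)
invoked at 4, C merges VC(A)=(1, 0, 0), VC(B)=(0, 0, 1) and bumps P0's slot → (2, 0, 1)
invoked at 8, E merges VC(C)=(2, 0, 1) and bumps P0's slot → (3, 0, 1)
target: VC(C) = (2, 0, 1)

(2, 0, 1)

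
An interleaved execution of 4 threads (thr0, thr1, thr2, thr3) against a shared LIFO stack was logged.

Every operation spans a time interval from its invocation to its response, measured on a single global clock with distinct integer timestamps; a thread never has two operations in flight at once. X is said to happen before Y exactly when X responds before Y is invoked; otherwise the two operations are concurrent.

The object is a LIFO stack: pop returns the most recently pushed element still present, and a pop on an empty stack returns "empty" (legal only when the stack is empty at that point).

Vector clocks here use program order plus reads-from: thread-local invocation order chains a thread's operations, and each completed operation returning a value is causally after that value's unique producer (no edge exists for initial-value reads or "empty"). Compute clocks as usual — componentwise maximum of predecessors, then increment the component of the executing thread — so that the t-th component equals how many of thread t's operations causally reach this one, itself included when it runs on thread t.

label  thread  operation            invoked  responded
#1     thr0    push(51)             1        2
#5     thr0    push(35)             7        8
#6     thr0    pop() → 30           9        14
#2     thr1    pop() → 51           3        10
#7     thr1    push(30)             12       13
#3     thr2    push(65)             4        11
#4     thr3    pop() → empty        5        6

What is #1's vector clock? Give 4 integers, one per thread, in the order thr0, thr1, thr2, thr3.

(1, 0, 0, 0)

invoked at 5, #4 has no predecessors; its own thr3 bump gives (0, 0, 0, 1)
invoked at 4, #3 has no predecessors; its own thr2 bump gives (0, 0, 1, 0)
invoked at 1, #1 has no predecessors; its own thr0 bump gives (1, 0, 0, 0)
invoked at 3, #2 merges VC(#1)=(1, 0, 0, 0) and bumps thr1's slot → (1, 1, 0, 0)
invoked at 7, #5 merges VC(#1)=(1, 0, 0, 0) and bumps thr0's slot → (2, 0, 0, 0)
invoked at 12, #7 merges VC(#2)=(1, 1, 0, 0) and bumps thr1's slot → (1, 2, 0, 0)
invoked at 9, #6 merges VC(#5)=(2, 0, 0, 0), VC(#7)=(1, 2, 0, 0) and bumps thr0's slot → (3, 2, 0, 0)
target: VC(#1) = (1, 0, 0, 0)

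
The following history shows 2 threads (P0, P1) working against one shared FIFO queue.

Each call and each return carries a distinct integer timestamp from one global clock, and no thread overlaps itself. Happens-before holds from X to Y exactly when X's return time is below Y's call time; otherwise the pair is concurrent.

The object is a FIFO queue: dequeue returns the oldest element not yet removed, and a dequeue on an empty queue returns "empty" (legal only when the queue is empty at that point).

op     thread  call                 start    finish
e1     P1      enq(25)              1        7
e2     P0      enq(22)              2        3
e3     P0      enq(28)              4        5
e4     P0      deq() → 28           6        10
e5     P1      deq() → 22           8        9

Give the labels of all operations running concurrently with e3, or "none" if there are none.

e1

e3 spans [4,5]: anything still running between times 4 and 5 counts as concurrent
e1 [1,7]: concurrent
e2 [2,3]: before
e4 [6,10]: after
e5 [8,9]: after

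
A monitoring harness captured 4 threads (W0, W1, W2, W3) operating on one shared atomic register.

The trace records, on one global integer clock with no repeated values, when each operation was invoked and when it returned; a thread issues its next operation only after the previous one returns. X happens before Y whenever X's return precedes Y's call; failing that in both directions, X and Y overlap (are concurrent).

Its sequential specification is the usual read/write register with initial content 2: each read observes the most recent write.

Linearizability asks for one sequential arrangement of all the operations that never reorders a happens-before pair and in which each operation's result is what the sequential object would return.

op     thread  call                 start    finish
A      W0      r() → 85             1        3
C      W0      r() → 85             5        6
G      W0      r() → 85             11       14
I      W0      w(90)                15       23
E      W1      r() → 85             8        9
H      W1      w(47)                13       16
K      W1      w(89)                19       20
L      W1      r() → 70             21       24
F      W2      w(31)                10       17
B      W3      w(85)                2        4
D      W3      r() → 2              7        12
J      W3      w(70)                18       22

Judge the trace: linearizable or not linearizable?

not linearizable

prefix check: 1..11 passes, 1..12 fails once D's time-12 response joins
5 completed operations, 4 real-time-consistent orders — every atomic register replay fails
include/drop combinations of the 2 pending operations (F, G) were all tried; none helps
for example A, B, C, D, E (pending dropped) fails at step 1: A r() → 85 is not legal there
for example A, B, C, E, D (pending dropped) fails at step 1: A r() → 85 is not legal there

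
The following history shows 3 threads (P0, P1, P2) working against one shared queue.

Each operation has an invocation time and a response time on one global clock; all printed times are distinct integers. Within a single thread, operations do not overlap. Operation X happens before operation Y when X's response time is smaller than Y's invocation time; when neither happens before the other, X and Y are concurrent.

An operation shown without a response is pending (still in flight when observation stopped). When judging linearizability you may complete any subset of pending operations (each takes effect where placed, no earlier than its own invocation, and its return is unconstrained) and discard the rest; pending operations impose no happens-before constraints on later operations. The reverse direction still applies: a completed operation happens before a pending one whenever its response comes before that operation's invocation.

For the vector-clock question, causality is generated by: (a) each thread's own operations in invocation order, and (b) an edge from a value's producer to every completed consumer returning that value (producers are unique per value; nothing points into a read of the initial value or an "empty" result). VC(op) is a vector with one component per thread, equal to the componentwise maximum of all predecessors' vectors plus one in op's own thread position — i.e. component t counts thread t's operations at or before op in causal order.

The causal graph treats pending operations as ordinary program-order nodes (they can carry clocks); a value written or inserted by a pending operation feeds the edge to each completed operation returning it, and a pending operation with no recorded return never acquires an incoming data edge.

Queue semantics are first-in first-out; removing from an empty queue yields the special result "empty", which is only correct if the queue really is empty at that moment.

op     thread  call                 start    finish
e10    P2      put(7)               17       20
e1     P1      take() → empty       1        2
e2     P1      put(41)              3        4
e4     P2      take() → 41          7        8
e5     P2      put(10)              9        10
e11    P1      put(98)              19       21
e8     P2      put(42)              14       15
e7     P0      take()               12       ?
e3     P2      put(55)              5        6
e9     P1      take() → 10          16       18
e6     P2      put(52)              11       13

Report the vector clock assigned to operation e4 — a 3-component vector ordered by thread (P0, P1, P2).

root op e3, invoked 5: fresh clock plus P2's own tick → (0, 0, 1)
root op e1, invoked 1: fresh clock plus P1's own tick → (0, 1, 0)
root op e7, invoked 12: fresh clock plus P0's own tick → (1, 0, 0)
e2, invoked 3, takes VC(e1)=(0, 1, 0) under max, adds 1 for P1 → (0, 2, 0)
e4, invoked 7, takes VC(e2)=(0, 2, 0), VC(e3)=(0, 0, 1) under max, adds 1 for P2 → (0, 2, 2)
e5, invoked 9, takes VC(e4)=(0, 2, 2) under max, adds 1 for P2 → (0, 2, 3)
e6, invoked 11, takes VC(e5)=(0, 2, 3) under max, adds 1 for P2 → (0, 2, 4)
e9, invoked 16, takes VC(e2)=(0, 2, 0), VC(e5)=(0, 2, 3) under max, adds 1 for P1 → (0, 3, 3)
e8, invoked 14, takes VC(e6)=(0, 2, 4) under max, adds 1 for P2 → (0, 2, 5)
e11, invoked 19, takes VC(e9)=(0, 3, 3) under max, adds 1 for P1 → (0, 4, 3)
e10, invoked 17, takes VC(e8)=(0, 2, 5) under max, adds 1 for P2 → (0, 2, 6)
target: VC(e4) = (0, 2, 2)

(0, 2, 2)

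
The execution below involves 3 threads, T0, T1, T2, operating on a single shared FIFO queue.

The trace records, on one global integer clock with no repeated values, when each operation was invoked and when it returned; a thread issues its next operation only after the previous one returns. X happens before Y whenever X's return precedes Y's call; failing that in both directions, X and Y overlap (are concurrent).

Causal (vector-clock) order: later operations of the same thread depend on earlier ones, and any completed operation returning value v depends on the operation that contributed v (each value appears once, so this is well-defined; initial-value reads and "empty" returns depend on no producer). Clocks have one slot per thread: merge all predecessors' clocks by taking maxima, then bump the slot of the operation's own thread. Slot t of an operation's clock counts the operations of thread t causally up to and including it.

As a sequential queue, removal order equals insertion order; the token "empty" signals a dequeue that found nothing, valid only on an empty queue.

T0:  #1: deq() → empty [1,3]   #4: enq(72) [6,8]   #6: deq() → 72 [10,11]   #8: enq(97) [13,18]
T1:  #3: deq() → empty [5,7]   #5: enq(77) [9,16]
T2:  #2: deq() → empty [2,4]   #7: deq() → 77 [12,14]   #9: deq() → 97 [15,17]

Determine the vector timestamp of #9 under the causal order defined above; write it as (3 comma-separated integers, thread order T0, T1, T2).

#2 (invocation 2): nothing precedes it; T2's component alone gives (0, 0, 1)
#3 (invocation 5): nothing precedes it; T1's component alone gives (0, 1, 0)
#1 (invocation 1): nothing precedes it; T0's component alone gives (1, 0, 0)
from VC(#3)=(0, 1, 0), #5 (invoked 9) maxes components and bumps T1 → (0, 2, 0)
from VC(#1)=(1, 0, 0), #4 (invoked 6) maxes components and bumps T0 → (2, 0, 0)
from VC(#4)=(2, 0, 0), #6 (invoked 10) maxes components and bumps T0 → (3, 0, 0)
from VC(#2)=(0, 0, 1), VC(#5)=(0, 2, 0), #7 (invoked 12) maxes components and bumps T2 → (0, 2, 2)
from VC(#6)=(3, 0, 0), #8 (invoked 13) maxes components and bumps T0 → (4, 0, 0)
from VC(#7)=(0, 2, 2), VC(#8)=(4, 0, 0), #9 (invoked 15) maxes components and bumps T2 → (4, 2, 3)
target: VC(#9) = (4, 2, 3)

(4, 2, 3)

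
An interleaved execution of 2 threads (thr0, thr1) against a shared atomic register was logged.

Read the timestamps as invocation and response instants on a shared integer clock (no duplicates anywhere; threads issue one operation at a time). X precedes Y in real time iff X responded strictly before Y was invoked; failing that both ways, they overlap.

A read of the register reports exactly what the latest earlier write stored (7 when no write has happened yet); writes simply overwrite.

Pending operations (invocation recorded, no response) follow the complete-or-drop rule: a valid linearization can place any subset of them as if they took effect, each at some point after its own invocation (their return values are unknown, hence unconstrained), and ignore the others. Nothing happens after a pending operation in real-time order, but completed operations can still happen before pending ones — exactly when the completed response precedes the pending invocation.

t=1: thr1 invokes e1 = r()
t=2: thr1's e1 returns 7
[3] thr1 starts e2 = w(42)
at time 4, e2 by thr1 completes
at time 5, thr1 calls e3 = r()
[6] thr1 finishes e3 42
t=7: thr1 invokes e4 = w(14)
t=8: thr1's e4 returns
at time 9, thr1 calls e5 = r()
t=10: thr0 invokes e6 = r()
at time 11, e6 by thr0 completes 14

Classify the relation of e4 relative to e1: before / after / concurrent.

e4 spans [7,8], e1 spans [1,2]
resp(e1)=2 < inv(e4)=7

after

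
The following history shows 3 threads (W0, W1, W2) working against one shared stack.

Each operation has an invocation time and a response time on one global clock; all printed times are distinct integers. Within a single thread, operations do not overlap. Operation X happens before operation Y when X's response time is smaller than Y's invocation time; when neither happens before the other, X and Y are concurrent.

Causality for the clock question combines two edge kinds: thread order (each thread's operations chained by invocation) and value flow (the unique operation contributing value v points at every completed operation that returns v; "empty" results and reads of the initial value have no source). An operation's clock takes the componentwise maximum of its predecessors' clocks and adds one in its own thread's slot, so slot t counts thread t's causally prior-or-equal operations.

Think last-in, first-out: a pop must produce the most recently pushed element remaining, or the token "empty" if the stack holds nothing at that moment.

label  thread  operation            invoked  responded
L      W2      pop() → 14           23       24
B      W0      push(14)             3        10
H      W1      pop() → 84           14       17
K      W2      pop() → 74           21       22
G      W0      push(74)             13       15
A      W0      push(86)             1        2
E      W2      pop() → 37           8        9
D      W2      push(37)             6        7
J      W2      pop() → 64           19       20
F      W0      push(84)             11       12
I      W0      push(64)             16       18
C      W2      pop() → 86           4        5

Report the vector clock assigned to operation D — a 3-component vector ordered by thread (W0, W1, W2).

(1, 0, 2)

VC(A, invoked at 1): no causal predecessors; +1 on W0 → (1, 0, 0)
invoked at 4, C merges VC(A)=(1, 0, 0) and bumps W2's slot → (1, 0, 1)
invoked at 3, B merges VC(A)=(1, 0, 0) and bumps W0's slot → (2, 0, 0)
invoked at 6, D merges VC(C)=(1, 0, 1) and bumps W2's slot → (1, 0, 2)
invoked at 11, F merges VC(B)=(2, 0, 0) and bumps W0's slot → (3, 0, 0)
invoked at 8, E merges VC(D)=(1, 0, 2) and bumps W2's slot → (1, 0, 3)
invoked at 14, H merges VC(F)=(3, 0, 0) and bumps W1's slot → (3, 1, 0)
invoked at 13, G merges VC(F)=(3, 0, 0) and bumps W0's slot → (4, 0, 0)
invoked at 16, I merges VC(G)=(4, 0, 0) and bumps W0's slot → (5, 0, 0)
invoked at 19, J merges VC(E)=(1, 0, 3), VC(I)=(5, 0, 0) and bumps W2's slot → (5, 0, 4)
invoked at 21, K merges VC(G)=(4, 0, 0), VC(J)=(5, 0, 4) and bumps W2's slot → (5, 0, 5)
invoked at 23, L merges VC(B)=(2, 0, 0), VC(K)=(5, 0, 5) and bumps W2's slot → (5, 0, 6)
target: VC(D) = (1, 0, 2)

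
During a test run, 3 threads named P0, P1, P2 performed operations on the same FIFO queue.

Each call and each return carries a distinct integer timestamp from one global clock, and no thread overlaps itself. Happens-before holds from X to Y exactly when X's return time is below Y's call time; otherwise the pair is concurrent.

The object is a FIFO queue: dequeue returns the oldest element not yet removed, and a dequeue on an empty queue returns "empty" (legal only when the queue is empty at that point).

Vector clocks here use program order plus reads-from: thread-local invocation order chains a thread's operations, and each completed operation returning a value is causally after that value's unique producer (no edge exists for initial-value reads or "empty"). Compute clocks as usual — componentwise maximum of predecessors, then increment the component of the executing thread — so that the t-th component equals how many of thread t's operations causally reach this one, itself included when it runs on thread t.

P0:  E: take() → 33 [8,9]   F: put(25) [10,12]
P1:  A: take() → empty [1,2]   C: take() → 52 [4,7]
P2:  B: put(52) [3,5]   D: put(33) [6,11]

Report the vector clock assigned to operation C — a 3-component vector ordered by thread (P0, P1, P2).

(0, 2, 1)

B (invocation 3): nothing precedes it; P2's component alone gives (0, 0, 1)
A (invocation 1): nothing precedes it; P1's component alone gives (0, 1, 0)
invoked at 6, D merges VC(B)=(0, 0, 1) and bumps P2's slot → (0, 0, 2)
invoked at 4, C merges VC(A)=(0, 1, 0), VC(B)=(0, 0, 1) and bumps P1's slot → (0, 2, 1)
invoked at 8, E merges VC(D)=(0, 0, 2) and bumps P0's slot → (1, 0, 2)
invoked at 10, F merges VC(E)=(1, 0, 2) and bumps P0's slot → (2, 0, 2)
target: VC(C) = (0, 2, 1)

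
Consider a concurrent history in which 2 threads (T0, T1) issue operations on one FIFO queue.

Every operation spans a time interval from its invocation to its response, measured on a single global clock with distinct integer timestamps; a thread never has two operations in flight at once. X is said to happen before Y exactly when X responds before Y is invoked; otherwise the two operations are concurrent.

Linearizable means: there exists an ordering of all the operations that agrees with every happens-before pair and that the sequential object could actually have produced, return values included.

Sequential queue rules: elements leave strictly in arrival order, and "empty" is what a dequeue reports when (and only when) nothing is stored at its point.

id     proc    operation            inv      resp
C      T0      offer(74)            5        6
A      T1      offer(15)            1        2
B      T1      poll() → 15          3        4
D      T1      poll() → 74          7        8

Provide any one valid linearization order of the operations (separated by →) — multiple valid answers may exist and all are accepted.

A → B → C → D

1. A offer(15), leaving queue <15>
2. B poll() → 15, leaving queue <>
3. C offer(74), leaving queue <74>
4. D poll() → 74, leaving queue <>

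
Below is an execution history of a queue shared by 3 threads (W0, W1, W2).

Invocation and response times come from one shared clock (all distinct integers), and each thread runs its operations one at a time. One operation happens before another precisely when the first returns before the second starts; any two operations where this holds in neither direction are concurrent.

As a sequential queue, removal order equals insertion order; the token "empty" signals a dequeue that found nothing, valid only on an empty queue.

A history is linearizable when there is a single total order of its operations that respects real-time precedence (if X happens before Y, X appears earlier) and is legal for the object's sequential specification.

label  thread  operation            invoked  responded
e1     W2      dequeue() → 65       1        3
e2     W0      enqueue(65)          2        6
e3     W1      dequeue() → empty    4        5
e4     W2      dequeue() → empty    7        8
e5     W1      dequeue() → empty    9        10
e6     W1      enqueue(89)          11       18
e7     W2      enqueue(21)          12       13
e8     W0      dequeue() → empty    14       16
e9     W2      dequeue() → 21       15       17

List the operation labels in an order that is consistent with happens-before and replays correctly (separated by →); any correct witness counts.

step 1: e2 enqueue(65) — queue <65>
step 2: e1 dequeue() → 65 — queue <>
step 3: e3 dequeue() → empty — queue <>
step 4: e4 dequeue() → empty — queue <>
step 5: e5 dequeue() → empty — queue <>
step 6: e7 enqueue(21) — queue <21>
step 7: e9 dequeue() → 21 — queue <>
step 8: e8 dequeue() → empty — queue <>
step 9: e6 enqueue(89) — queue <89>

e2 → e1 → e3 → e4 → e5 → e7 → e9 → e8 → e6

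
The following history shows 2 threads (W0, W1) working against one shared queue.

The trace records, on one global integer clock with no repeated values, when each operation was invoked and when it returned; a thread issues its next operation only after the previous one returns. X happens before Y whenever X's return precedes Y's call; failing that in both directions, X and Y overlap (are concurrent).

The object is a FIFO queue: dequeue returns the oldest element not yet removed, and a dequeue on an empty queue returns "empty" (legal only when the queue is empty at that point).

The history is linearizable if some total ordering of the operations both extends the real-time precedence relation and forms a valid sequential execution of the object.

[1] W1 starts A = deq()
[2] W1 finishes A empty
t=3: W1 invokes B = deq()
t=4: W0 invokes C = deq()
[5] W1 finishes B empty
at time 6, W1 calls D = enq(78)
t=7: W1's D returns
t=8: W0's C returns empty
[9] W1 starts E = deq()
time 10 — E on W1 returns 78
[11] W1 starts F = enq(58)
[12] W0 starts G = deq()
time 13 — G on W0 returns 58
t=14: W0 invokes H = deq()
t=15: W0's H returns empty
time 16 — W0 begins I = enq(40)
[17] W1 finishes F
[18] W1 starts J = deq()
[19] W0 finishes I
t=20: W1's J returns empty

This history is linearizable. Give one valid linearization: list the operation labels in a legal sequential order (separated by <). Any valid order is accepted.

after step 1 (A deq() → empty): queue <>
after step 2 (B deq() → empty): queue <>
after step 3 (C deq() → empty): queue <>
after step 4 (D enq(78)): queue <78>
after step 5 (E deq() → 78): queue <>
after step 6 (F enq(58)): queue <58>
after step 7 (G deq() → 58): queue <>
after step 8 (H deq() → empty): queue <>
after step 9 (J deq() → empty): queue <>
after step 10 (I enq(40)): queue <40>

A < B < C < D < E < F < G < H < J < I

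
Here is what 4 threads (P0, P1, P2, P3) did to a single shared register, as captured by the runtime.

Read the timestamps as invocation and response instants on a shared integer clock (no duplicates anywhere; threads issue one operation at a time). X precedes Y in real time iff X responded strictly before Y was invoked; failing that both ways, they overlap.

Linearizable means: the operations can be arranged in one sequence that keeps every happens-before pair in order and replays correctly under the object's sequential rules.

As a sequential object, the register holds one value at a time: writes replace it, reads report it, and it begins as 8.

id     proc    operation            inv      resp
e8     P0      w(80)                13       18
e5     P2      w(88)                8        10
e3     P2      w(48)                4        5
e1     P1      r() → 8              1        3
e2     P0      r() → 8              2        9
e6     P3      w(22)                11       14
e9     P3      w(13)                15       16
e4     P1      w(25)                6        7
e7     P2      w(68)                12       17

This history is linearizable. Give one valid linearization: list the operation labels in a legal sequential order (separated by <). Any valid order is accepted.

e1 < e2 < e3 < e4 < e5 < e6 < e7 < e8 < e9

after step 1 (e1 r() → 8): value 8
after step 2 (e2 r() → 8): value 8
after step 3 (e3 w(48)): value 48
after step 4 (e4 w(25)): value 25
after step 5 (e5 w(88)): value 88
after step 6 (e6 w(22)): value 22
after step 7 (e7 w(68)): value 68
after step 8 (e8 w(80)): value 80
after step 9 (e9 w(13)): value 13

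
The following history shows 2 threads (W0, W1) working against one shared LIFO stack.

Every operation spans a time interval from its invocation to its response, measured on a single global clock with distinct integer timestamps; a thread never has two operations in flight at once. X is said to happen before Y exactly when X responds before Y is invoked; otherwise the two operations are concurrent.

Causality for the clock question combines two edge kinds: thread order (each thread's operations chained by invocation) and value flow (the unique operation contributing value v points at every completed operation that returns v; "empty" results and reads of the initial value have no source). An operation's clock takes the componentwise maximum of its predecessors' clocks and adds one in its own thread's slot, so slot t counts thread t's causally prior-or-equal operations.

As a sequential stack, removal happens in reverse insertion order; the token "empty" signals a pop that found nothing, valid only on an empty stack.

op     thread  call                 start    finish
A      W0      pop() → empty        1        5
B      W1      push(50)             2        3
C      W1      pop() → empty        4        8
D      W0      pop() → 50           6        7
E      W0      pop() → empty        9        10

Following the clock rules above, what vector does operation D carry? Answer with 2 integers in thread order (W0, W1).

(2, 1)

VC(B, invoked at 2): no causal predecessors; +1 on W1 → (0, 1)
VC(A, invoked at 1): no causal predecessors; +1 on W0 → (1, 0)
merge at C (invoked 4): VC(B)=(0, 1), own-thread bump on W1 → (0, 2)
merge at D (invoked 6): VC(A)=(1, 0), VC(B)=(0, 1), own-thread bump on W0 → (2, 1)
merge at E (invoked 9): VC(D)=(2, 1), own-thread bump on W0 → (3, 1)
target: VC(D) = (2, 1)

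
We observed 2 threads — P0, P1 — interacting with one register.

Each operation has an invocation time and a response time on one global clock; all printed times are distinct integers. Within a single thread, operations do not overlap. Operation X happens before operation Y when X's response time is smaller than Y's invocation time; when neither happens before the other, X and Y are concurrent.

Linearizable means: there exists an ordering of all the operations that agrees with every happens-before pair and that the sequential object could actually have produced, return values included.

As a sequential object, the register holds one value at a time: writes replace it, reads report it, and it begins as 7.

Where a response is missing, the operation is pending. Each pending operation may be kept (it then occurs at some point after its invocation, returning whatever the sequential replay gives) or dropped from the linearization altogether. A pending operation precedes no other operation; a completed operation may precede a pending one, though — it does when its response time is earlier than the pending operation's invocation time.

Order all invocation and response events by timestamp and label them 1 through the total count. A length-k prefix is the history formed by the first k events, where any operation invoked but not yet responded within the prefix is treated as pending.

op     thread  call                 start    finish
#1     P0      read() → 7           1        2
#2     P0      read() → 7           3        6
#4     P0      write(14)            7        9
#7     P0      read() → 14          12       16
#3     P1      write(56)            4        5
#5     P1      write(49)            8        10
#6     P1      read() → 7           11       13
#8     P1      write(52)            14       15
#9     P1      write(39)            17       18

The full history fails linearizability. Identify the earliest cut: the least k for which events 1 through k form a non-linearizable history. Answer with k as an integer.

13

events 1..12 are linearizable, e.g. via #1, #2, #3, #4, #5:
after step 1 (#1 read() → 7): value 7
after step 2 (#2 read() → 7): value 7
after step 3 (#3 write(56)): value 56
after step 4 (#4 write(14)): value 14
after step 5 (#5 write(49)): value 49
adding event 13 (#6 responds at 13) leaves no legal real-time order
no completion choice of the 1 pending operation (#7) rescues it — every subset was tried
sample order #1, #2, #3, #4, #5, #6 (pending dropped) stalls at step 6 — #6 read() → 7 has no legal effect
sample order #1, #2, #3, #5, #4, #6 (pending dropped) stalls at step 6 — #6 read() → 7 has no legal effect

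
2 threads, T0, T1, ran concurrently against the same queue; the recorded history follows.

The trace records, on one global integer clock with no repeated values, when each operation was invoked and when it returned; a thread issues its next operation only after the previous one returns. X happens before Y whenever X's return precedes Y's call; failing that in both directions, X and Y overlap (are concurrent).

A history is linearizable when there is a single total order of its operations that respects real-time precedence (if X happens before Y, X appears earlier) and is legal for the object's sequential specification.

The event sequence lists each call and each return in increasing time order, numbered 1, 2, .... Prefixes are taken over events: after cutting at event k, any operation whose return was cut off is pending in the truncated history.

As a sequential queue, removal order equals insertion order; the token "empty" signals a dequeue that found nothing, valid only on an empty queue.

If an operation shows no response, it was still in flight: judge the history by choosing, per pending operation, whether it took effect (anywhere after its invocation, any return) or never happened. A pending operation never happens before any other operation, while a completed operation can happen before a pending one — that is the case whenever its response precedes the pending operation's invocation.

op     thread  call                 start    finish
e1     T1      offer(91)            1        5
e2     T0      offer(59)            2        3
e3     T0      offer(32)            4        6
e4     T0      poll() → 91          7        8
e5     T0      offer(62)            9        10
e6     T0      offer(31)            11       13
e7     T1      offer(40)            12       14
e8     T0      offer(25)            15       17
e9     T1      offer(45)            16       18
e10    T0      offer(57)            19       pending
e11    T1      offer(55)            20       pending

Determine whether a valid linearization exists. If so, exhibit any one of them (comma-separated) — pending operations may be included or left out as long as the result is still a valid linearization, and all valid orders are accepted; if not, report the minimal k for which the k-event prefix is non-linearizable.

1. e1 offer(91), leaving queue <91>
2. e2 offer(59), leaving queue <91,59>
3. e3 offer(32), leaving queue <91,59,32>
4. e4 poll() → 91, leaving queue <59,32>
5. e5 offer(62), leaving queue <59,32,62>
6. e6 offer(31), leaving queue <59,32,62,31>
7. e7 offer(40), leaving queue <59,32,62,31,40>
8. e8 offer(25), leaving queue <59,32,62,31,40,25>
9. e9 offer(45), leaving queue <59,32,62,31,40,25,45>

linearizable — witness: e1, e2, e3, e4, e5, e6, e7, e8, e9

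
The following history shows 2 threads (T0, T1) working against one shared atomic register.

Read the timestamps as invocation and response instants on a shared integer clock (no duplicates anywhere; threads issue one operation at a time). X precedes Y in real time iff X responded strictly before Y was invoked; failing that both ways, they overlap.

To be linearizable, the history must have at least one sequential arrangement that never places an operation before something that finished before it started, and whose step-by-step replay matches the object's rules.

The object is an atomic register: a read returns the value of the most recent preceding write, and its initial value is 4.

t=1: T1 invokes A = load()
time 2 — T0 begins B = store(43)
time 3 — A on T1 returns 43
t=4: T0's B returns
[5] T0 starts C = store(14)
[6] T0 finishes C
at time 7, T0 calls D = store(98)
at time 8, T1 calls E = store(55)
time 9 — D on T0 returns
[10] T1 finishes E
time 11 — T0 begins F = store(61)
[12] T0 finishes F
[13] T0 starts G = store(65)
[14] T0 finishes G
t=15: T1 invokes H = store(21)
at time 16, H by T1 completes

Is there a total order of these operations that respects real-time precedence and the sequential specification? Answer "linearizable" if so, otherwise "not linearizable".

witness order: B, A, C, D, E, F, G, H
after step 1 (B store(43)): value 43
after step 2 (A load() → 43): value 43
after step 3 (C store(14)): value 14
after step 4 (D store(98)): value 98
after step 5 (E store(55)): value 55
after step 6 (F store(61)): value 61
after step 7 (G store(65)): value 65
after step 8 (H store(21)): value 21

linearizable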